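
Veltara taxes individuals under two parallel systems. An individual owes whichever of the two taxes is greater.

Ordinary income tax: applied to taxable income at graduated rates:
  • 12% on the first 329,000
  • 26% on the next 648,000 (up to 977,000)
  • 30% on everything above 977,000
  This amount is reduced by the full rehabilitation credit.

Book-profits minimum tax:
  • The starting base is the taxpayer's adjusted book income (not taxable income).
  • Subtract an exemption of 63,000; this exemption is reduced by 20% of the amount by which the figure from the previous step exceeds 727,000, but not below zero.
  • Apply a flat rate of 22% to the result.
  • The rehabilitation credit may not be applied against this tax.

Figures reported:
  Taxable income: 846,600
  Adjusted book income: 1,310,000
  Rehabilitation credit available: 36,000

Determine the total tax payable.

Book-profits minimum tax:
  Base (adjusted book income): 1,310,000
  Exemption: 20% × (1,310,000 − 727,000) = 116,600 ≥ 63,000, so the exemption is fully phased out
  Base: 1,310,000 − 0 = 1,310,000
  1,310,000 × 22% = 288,200

Ordinary income tax:
  329,000 × 12% = 39,480
  517,600 × 26% = 134,576
  → 174,056
  Less rehabilitation credit 36,000 → 138,056

288,200 > 138,056, so the book-profits minimum tax is the binding amount.

288,200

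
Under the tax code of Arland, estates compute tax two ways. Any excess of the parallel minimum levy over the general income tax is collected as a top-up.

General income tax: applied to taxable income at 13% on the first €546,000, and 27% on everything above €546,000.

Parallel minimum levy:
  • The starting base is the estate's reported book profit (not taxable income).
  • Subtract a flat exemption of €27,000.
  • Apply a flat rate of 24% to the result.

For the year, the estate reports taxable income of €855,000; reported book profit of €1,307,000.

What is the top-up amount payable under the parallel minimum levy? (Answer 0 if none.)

€152,790

Parallel minimum levy:
  Base (reported book profit): €1,307,000
  Less exemption €27,000 → base €1,280,000
  €1,280,000 × 24% = €307,200

General income tax:
  €546,000 × 13% = €70,980
  €309,000 × 27% = €83,430
  → €154,410

Excess of parallel minimum levy over general income tax: €307,200 − €154,410 = €152,790.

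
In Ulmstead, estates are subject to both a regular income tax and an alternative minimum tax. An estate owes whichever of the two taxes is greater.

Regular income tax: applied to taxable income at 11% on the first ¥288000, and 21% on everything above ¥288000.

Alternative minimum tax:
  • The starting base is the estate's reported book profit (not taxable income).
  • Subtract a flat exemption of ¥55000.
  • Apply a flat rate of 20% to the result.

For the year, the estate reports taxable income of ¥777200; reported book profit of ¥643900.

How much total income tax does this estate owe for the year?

Regular income tax:
  ¥288000 × 11% = ¥31680
  ¥489200 × 21% = ¥102732
  → ¥134412

Alternative minimum tax:
  Base (reported book profit): ¥643900
  Less exemption ¥55000 → base ¥588900
  ¥588900 × 20% = ¥117780

¥134412 > ¥117780, so the regular income tax governs.

¥134412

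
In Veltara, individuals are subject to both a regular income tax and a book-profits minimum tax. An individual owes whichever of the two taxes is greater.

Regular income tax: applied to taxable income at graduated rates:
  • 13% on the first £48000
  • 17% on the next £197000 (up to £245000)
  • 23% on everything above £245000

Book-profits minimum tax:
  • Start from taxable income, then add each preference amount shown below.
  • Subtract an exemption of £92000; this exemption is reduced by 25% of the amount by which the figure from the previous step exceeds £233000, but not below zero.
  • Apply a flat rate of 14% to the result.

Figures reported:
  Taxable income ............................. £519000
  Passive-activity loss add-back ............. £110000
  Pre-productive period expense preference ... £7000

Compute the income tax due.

£102750

Regular income tax:
  £48000 × 13% = £6240
  £197000 × 17% = £33490
  £274000 × 23% = £63020
  → £102750

Book-profits minimum tax:
  Adjusted income: £519000 + £110000 + £7000 = £636000
  Exemption: 25% × (£636000 − £233000) = £100750 ≥ £92000, so the exemption is fully phased out
  Base: £636000 − £0 = £636000
  £636000 × 14% = £89040

£102750 > £89040, so the regular income tax governs.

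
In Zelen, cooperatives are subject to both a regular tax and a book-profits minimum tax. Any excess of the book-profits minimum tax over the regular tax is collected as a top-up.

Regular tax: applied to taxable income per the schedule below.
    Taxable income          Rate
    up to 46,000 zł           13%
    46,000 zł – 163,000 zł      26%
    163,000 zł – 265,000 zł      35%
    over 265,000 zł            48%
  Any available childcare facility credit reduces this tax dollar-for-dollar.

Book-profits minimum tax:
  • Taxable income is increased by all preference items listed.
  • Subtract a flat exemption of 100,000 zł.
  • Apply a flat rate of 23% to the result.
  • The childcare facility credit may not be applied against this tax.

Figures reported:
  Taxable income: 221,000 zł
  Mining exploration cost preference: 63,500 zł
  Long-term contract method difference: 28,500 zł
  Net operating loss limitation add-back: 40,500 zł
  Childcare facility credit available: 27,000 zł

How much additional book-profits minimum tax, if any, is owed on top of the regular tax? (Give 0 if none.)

28,605 zł

Regular tax:
  46,000 zł × 13% = 5,980 zł
  117,000 zł × 26% = 30,420 zł
  58,000 zł × 35% = 20,300 zł
  → 56,700 zł
  Less childcare facility credit 27,000 zł → 29,700 zł

Book-profits minimum tax:
  Adjusted income: 221,000 zł + 63,500 zł + 28,500 zł + 40,500 zł = 353,500 zł
  Less exemption 100,000 zł → base 253,500 zł
  253,500 zł × 23% = 58,305 zł

Excess of book-profits minimum tax over regular tax: 58,305 zł − 29,700 zł = 28,605 zł.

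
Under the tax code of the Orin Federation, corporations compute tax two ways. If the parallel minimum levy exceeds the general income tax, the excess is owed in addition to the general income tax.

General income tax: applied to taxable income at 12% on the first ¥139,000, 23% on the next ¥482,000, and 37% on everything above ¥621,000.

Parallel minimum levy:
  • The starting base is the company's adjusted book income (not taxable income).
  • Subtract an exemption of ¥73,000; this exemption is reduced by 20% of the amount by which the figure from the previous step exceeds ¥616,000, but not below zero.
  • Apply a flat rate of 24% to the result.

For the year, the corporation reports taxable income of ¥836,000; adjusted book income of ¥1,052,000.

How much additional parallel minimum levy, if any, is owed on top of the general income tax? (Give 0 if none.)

¥45,390

Parallel minimum levy:
  Base (adjusted book income): ¥1,052,000
  Exemption: 20% × (¥1,052,000 − ¥616,000) = ¥87,200 ≥ ¥73,000, so the exemption is fully phased out
  Base: ¥1,052,000 − ¥0 = ¥1,052,000
  ¥1,052,000 × 24% = ¥252,480

General income tax:
  ¥139,000 × 12% = ¥16,680
  ¥482,000 × 23% = ¥110,860
  ¥215,000 × 37% = ¥79,550
  → ¥207,090

Excess of parallel minimum levy over general income tax: ¥252,480 − ¥207,090 = ¥45,390.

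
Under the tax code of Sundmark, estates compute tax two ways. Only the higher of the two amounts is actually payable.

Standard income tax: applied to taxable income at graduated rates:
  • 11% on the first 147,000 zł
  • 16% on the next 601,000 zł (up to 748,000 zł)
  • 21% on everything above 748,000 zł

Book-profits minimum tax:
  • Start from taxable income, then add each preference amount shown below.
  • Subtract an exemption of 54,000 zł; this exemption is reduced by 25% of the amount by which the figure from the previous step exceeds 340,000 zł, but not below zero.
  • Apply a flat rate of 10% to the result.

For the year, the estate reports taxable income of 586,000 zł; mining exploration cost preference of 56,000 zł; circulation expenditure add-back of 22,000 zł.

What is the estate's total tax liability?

86,410 zł

Standard income tax:
  147,000 zł × 11% = 16,170 zł
  439,000 zł × 16% = 70,240 zł
  → 86,410 zł

Book-profits minimum tax:
  Adjusted income: 586,000 zł + 56,000 zł + 22,000 zł = 664,000 zł
  Exemption: 25% × (664,000 zł − 340,000 zł) = 81,000 zł ≥ 54,000 zł, so the exemption is fully phased out
  Base: 664,000 zł − 0 zł = 664,000 zł
  664,000 zł × 10% = 66,400 zł

86,410 zł > 66,400 zł, so the standard income tax governs.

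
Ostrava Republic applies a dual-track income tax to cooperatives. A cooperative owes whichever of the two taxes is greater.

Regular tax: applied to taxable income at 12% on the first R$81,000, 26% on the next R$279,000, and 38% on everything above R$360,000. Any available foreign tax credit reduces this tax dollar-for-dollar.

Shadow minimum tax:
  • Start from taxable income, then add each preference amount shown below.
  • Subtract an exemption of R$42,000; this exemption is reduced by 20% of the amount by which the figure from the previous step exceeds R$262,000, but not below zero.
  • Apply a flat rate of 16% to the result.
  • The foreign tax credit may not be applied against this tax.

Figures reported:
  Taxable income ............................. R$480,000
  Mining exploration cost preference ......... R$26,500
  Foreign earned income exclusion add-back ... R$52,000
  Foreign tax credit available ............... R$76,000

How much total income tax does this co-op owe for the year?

Regular tax:
  R$81,000 × 12% = R$9,720
  R$279,000 × 26% = R$72,540
  R$120,000 × 38% = R$45,600
  → R$127,860
  Less foreign tax credit R$76,000 → R$51,860

Shadow minimum tax:
  Adjusted income: R$480,000 + R$26,500 + R$52,000 = R$558,500
  Exemption: 20% × (R$558,500 − R$262,000) = R$59,300 ≥ R$42,000, so the exemption is fully phased out
  Base: R$558,500 − R$0 = R$558,500
  R$558,500 × 16% = R$89,360

R$89,360 > R$51,860, so the shadow minimum tax is the binding amount.

R$89,360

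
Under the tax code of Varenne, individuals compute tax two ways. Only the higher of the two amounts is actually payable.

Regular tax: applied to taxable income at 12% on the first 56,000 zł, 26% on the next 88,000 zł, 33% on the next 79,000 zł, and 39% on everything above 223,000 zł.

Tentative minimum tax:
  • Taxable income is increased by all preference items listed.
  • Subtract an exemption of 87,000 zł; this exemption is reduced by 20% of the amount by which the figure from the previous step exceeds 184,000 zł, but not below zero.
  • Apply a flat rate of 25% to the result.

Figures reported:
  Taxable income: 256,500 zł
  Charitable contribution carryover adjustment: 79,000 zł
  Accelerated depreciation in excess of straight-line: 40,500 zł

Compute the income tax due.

Regular tax:
  56,000 zł × 12% = 6,720 zł
  88,000 zł × 26% = 22,880 zł
  79,000 zł × 33% = 26,070 zł
  33,500 zł × 39% = 13,065 zł
  → 68,735 zł

Tentative minimum tax:
  Adjusted income: 256,500 zł + 79,000 zł + 40,500 zł = 376,000 zł
  Exemption: 87,000 zł − 20% × (376,000 zł − 184,000 zł) = 87,000 zł − 38,400 zł = 48,600 zł
  Base: 376,000 zł − 48,600 zł = 327,400 zł
  327,400 zł × 25% = 81,850 zł

81,850 zł > 68,735 zł, so the tentative minimum tax is the binding amount.

81,850 zł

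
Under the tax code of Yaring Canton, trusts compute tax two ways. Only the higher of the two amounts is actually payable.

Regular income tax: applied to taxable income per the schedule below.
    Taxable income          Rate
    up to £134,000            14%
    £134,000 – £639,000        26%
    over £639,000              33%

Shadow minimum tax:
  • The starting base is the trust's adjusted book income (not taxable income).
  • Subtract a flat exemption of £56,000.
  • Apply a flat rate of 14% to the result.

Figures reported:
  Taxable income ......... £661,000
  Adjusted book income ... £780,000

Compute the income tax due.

£157,320

Regular income tax:
  £134,000 × 14% = £18,760
  £505,000 × 26% = £131,300
  £22,000 × 33% = £7,260
  → £157,320

Shadow minimum tax:
  Base (adjusted book income): £780,000
  Less exemption £56,000 → base £724,000
  £724,000 × 14% = £101,360

£157,320 > £101,360, so the regular income tax governs.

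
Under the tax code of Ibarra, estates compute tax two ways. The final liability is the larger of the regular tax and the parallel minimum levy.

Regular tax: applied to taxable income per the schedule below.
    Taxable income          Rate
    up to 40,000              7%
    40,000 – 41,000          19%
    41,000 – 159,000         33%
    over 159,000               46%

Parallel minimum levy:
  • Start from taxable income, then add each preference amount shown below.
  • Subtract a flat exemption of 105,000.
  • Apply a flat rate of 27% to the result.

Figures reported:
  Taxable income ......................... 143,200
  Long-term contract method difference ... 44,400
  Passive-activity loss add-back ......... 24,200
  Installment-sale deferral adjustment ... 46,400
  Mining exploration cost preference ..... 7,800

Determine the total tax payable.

Regular tax:
  40,000 × 7% = 2,800
  1,000 × 19% = 190
  102,200 × 33% = 33,726
  → 36,716

Parallel minimum levy:
  Adjusted income: 143,200 + 44,400 + 24,200 + 46,400 + 7,800 = 266,000
  Less exemption 105,000 → base 161,000
  161,000 × 27% = 43,470

43,470 > 36,716, so the parallel minimum levy is the binding amount.

43,470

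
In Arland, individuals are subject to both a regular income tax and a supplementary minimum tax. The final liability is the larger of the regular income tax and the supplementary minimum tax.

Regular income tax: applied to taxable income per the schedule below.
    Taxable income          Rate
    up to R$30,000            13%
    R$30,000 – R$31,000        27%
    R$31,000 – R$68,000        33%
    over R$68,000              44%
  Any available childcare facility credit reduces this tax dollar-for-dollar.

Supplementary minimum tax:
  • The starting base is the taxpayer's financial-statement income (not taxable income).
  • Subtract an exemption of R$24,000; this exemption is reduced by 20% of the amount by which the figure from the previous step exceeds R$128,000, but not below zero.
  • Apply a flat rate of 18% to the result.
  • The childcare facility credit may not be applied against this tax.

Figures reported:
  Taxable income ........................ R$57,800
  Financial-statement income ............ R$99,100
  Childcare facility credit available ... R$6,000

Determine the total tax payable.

Regular income tax:
  R$30,000 × 13% = R$3,900
  R$1,000 × 27% = R$270
  R$26,800 × 33% = R$8,844
  → R$13,014
  Less childcare facility credit R$6,000 → R$7,014

Supplementary minimum tax:
  Base (financial-statement income): R$99,100
  Exemption: R$99,100 ≤ R$128,000, so full R$24,000 applies
  Base: R$99,100 − R$24,000 = R$75,100
  R$75,100 × 18% = R$13,518

R$13,518 > R$7,014, so the supplementary minimum tax is the binding amount.

R$13,518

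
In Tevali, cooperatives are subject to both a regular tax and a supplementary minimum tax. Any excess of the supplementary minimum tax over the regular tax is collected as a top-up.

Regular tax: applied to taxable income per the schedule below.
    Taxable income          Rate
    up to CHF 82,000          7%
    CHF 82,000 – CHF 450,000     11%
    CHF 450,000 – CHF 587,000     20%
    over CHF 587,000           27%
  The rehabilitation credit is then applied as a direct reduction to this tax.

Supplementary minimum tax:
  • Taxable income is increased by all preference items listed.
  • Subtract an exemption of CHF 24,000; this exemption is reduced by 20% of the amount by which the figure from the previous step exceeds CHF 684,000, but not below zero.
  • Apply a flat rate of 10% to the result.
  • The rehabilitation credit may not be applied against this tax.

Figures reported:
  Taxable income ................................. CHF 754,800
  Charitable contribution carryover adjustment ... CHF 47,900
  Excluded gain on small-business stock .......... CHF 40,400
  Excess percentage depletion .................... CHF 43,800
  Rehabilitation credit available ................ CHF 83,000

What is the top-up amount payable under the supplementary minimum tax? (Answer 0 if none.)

CHF 52,764

Supplementary minimum tax:
  Adjusted income: CHF 754,800 + CHF 47,900 + CHF 40,400 + CHF 43,800 = CHF 886,900
  Exemption: 20% × (CHF 886,900 − CHF 684,000) = CHF 40,580 ≥ CHF 24,000, so the exemption is fully phased out
  Base: CHF 886,900 − CHF 0 = CHF 886,900
  CHF 886,900 × 10% = CHF 88,690

Regular tax:
  CHF 82,000 × 7% = CHF 5,740
  CHF 368,000 × 11% = CHF 40,480
  CHF 137,000 × 20% = CHF 27,400
  CHF 167,800 × 27% = CHF 45,306
  → CHF 118,926
  Less rehabilitation credit CHF 83,000 → CHF 35,926

Excess of supplementary minimum tax over regular tax: CHF 88,690 − CHF 35,926 = CHF 52,764.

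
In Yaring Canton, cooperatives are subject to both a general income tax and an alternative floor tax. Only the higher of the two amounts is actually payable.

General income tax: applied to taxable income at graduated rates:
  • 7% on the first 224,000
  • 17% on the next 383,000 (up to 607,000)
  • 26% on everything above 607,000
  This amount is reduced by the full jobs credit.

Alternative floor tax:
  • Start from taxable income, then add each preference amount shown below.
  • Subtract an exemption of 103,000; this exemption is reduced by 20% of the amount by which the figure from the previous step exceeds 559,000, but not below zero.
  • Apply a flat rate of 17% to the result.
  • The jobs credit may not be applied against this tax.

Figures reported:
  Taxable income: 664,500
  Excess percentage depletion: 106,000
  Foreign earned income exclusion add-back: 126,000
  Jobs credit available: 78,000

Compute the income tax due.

General income tax:
  224,000 × 7% = 15,680
  383,000 × 17% = 65,110
  57,500 × 26% = 14,950
  → 95,740
  Less jobs credit 78,000 → 17,740

Alternative floor tax:
  Adjusted income: 664,500 + 106,000 + 126,000 = 896,500
  Exemption: 103,000 − 20% × (896,500 − 559,000) = 103,000 − 67,500 = 35,500
  Base: 896,500 − 35,500 = 861,000
  861,000 × 17% = 146,370

146,370 > 17,740, so the alternative floor tax is the binding amount.

146,370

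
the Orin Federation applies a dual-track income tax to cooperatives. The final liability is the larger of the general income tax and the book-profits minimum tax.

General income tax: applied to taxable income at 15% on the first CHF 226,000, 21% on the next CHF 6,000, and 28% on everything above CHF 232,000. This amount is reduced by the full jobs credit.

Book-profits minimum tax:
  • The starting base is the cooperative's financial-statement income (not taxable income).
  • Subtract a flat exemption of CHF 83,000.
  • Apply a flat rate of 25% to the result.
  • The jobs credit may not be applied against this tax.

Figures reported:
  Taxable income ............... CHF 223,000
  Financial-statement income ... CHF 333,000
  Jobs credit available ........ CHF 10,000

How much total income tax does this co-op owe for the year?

CHF 62,500

Book-profits minimum tax:
  Base (financial-statement income): CHF 333,000
  Less exemption CHF 83,000 → base CHF 250,000
  CHF 250,000 × 25% = CHF 62,500

General income tax:
  CHF 223,000 × 15% = CHF 33,450
  Less jobs credit CHF 10,000 → CHF 23,450

CHF 62,500 > CHF 23,450, so the book-profits minimum tax is the binding amount.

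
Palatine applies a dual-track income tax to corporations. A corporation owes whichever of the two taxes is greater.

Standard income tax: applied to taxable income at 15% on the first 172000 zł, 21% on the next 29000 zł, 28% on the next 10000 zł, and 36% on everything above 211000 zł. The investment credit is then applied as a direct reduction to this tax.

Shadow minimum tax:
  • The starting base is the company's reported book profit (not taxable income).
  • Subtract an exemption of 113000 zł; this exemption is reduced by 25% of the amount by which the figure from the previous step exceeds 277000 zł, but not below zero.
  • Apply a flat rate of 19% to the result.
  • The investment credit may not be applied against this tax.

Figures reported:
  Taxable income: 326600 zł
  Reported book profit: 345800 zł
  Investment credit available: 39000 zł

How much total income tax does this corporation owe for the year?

Shadow minimum tax:
  Base (reported book profit): 345800 zł
  Exemption: 113000 zł − 25% × (345800 zł − 277000 zł) = 113000 zł − 17200 zł = 95800 zł
  Base: 345800 zł − 95800 zł = 250000 zł
  250000 zł × 19% = 47500 zł

Standard income tax:
  172000 zł × 15% = 25800 zł
  29000 zł × 21% = 6090 zł
  10000 zł × 28% = 2800 zł
  115600 zł × 36% = 41616 zł
  → 76306 zł
  Less investment credit 39000 zł → 37306 zł

47500 zł > 37306 zł, so the shadow minimum tax is the binding amount.

47500 zł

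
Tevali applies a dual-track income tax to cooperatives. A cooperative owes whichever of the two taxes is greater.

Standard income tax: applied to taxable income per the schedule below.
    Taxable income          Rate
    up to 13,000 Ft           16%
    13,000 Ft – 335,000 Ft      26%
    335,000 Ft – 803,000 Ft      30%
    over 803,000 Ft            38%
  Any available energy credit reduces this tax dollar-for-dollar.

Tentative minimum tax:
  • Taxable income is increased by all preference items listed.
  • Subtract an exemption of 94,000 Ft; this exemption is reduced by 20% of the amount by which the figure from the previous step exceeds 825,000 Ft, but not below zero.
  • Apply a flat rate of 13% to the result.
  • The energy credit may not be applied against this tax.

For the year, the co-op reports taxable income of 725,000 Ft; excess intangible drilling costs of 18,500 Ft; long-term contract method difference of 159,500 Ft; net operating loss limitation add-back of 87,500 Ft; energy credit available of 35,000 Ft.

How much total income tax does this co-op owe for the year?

Tentative minimum tax:
  Adjusted income: 725,000 Ft + 18,500 Ft + 159,500 Ft + 87,500 Ft = 990,500 Ft
  Exemption: 94,000 Ft − 20% × (990,500 Ft − 825,000 Ft) = 94,000 Ft − 33,100 Ft = 60,900 Ft
  Base: 990,500 Ft − 60,900 Ft = 929,600 Ft
  929,600 Ft × 13% = 120,848 Ft

Standard income tax:
  13,000 Ft × 16% = 2,080 Ft
  322,000 Ft × 26% = 83,720 Ft
  390,000 Ft × 30% = 117,000 Ft
  → 202,800 Ft
  Less energy credit 35,000 Ft → 167,800 Ft

167,800 Ft > 120,848 Ft, so the standard income tax governs.

167,800 Ft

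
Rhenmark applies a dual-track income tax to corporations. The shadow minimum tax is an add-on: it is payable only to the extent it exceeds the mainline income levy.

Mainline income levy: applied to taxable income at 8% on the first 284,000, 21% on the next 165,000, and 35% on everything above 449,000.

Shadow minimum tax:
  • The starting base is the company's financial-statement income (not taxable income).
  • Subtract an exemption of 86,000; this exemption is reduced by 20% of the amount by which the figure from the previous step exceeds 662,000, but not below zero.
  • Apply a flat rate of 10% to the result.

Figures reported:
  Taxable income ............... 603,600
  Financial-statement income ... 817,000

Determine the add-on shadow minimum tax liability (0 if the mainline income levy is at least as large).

0

Mainline income levy:
  284,000 × 8% = 22,720
  165,000 × 21% = 34,650
  154,600 × 35% = 54,110
  → 111,480

Shadow minimum tax:
  Base (financial-statement income): 817,000
  Exemption: 86,000 − 20% × (817,000 − 662,000) = 86,000 − 31,000 = 55,000
  Base: 817,000 − 55,000 = 762,000
  762,000 × 10% = 76,200

76,200 ≤ 111,480, so no add-on is due.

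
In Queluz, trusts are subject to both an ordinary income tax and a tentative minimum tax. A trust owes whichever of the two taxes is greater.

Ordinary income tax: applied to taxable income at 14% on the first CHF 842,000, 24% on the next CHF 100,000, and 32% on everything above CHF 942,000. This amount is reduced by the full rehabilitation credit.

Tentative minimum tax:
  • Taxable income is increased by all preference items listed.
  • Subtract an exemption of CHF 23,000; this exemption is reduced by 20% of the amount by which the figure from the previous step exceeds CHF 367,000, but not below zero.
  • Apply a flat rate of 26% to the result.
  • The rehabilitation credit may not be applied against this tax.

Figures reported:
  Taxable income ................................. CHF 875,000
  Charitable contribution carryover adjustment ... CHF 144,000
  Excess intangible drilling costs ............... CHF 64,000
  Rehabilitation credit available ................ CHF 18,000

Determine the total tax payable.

Tentative minimum tax:
  Adjusted income: CHF 875,000 + CHF 144,000 + CHF 64,000 = CHF 1,083,000
  Exemption: 20% × (CHF 1,083,000 − CHF 367,000) = CHF 143,200 ≥ CHF 23,000, so the exemption is fully phased out
  Base: CHF 1,083,000 − CHF 0 = CHF 1,083,000
  CHF 1,083,000 × 26% = CHF 281,580

Ordinary income tax:
  CHF 842,000 × 14% = CHF 117,880
  CHF 33,000 × 24% = CHF 7,920
  → CHF 125,800
  Less rehabilitation credit CHF 18,000 → CHF 107,800

CHF 281,580 > CHF 107,800, so the tentative minimum tax is the binding amount.

CHF 281,580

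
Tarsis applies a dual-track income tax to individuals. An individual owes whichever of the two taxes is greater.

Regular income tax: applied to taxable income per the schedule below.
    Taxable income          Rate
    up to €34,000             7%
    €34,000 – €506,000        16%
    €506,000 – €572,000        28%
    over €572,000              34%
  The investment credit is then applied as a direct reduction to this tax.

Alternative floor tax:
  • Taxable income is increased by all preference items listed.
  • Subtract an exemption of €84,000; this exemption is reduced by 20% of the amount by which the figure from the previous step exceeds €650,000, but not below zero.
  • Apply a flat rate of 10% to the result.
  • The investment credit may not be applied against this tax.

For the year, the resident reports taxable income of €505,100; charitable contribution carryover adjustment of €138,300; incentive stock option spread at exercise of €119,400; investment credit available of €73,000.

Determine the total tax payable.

€70,136

Regular income tax:
  €34,000 × 7% = €2,380
  €471,100 × 16% = €75,376
  → €77,756
  Less investment credit €73,000 → €4,756

Alternative floor tax:
  Adjusted income: €505,100 + €138,300 + €119,400 = €762,800
  Exemption: €84,000 − 20% × (€762,800 − €650,000) = €84,000 − €22,560 = €61,440
  Base: €762,800 − €61,440 = €701,360
  €701,360 × 10% = €70,136

€70,136 > €4,756, so the alternative floor tax is the binding amount.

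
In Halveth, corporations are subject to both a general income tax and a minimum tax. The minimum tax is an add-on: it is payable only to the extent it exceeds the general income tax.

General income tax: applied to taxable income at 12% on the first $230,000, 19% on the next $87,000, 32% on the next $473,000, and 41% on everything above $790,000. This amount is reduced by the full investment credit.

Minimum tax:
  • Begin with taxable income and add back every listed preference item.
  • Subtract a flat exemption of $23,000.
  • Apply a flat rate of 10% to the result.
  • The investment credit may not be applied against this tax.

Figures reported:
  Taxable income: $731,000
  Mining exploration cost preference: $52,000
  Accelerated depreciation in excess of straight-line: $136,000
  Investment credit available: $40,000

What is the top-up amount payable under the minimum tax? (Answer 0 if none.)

$0

Minimum tax:
  Adjusted income: $731,000 + $52,000 + $136,000 = $919,000
  Less exemption $23,000 → base $896,000
  $896,000 × 10% = $89,600

General income tax:
  $230,000 × 12% = $27,600
  $87,000 × 19% = $16,530
  $414,000 × 32% = $132,480
  → $176,610
  Less investment credit $40,000 → $136,610

$89,600 ≤ $136,610, so no add-on is due.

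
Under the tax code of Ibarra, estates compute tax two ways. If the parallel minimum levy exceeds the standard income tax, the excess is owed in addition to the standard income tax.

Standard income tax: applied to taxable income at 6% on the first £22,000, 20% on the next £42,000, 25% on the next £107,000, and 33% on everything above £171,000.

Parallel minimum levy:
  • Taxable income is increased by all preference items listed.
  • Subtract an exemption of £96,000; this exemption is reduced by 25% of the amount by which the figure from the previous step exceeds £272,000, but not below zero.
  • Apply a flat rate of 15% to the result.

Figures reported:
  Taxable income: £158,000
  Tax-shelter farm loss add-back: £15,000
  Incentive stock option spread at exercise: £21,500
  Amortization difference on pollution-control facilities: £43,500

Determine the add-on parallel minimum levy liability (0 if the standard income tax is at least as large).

Parallel minimum levy:
  Adjusted income: £158,000 + £15,000 + £21,500 + £43,500 = £238,000
  Exemption: £238,000 ≤ £272,000, so full £96,000 applies
  Base: £238,000 − £96,000 = £142,000
  £142,000 × 15% = £21,300

Standard income tax:
  £22,000 × 6% = £1,320
  £42,000 × 20% = £8,400
  £94,000 × 25% = £23,500
  → £33,220

£21,300 ≤ £33,220, so no add-on is due.

£0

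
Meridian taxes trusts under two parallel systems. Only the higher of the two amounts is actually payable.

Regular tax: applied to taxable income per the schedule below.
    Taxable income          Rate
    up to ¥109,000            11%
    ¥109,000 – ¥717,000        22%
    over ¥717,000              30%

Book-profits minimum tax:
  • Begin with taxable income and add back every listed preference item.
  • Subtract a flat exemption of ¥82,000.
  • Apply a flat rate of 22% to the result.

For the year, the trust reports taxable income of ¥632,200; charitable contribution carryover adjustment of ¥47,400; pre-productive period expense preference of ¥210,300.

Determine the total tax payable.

Book-profits minimum tax:
  Adjusted income: ¥632,200 + ¥47,400 + ¥210,300 = ¥889,900
  Less exemption ¥82,000 → base ¥807,900
  ¥807,900 × 22% = ¥177,738

Regular tax:
  ¥109,000 × 11% = ¥11,990
  ¥523,200 × 22% = ¥115,104
  → ¥127,094

¥177,738 > ¥127,094, so the book-profits minimum tax is the binding amount.

¥177,738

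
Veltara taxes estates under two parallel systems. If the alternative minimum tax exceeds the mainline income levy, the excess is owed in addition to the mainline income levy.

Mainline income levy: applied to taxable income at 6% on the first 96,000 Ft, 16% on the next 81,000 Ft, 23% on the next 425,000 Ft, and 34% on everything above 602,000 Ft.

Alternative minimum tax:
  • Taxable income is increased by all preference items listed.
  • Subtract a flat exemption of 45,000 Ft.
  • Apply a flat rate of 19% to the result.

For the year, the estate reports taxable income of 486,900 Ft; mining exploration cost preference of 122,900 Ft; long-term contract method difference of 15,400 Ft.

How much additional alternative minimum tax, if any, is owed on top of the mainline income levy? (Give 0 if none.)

20,241 Ft

Mainline income levy:
  96,000 Ft × 6% = 5,760 Ft
  81,000 Ft × 16% = 12,960 Ft
  309,900 Ft × 23% = 71,277 Ft
  → 89,997 Ft

Alternative minimum tax:
  Adjusted income: 486,900 Ft + 122,900 Ft + 15,400 Ft = 625,200 Ft
  Less exemption 45,000 Ft → base 580,200 Ft
  580,200 Ft × 19% = 110,238 Ft

Excess of alternative minimum tax over mainline income levy: 110,238 Ft − 89,997 Ft = 20,241 Ft.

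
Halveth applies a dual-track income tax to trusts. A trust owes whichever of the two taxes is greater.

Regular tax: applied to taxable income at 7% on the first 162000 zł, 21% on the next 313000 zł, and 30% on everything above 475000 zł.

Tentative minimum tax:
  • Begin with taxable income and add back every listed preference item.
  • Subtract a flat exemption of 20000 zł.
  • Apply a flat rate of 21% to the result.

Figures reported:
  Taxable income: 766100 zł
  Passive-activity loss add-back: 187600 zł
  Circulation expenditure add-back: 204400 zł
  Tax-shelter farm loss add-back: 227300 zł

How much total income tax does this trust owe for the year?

286734 zł

Regular tax:
  162000 zł × 7% = 11340 zł
  313000 zł × 21% = 65730 zł
  291100 zł × 30% = 87330 zł
  → 164400 zł

Tentative minimum tax:
  Adjusted income: 766100 zł + 187600 zł + 204400 zł + 227300 zł = 1385400 zł
  Less exemption 20000 zł → base 1365400 zł
  1365400 zł × 21% = 286734 zł

286734 zł > 164400 zł, so the tentative minimum tax is the binding amount.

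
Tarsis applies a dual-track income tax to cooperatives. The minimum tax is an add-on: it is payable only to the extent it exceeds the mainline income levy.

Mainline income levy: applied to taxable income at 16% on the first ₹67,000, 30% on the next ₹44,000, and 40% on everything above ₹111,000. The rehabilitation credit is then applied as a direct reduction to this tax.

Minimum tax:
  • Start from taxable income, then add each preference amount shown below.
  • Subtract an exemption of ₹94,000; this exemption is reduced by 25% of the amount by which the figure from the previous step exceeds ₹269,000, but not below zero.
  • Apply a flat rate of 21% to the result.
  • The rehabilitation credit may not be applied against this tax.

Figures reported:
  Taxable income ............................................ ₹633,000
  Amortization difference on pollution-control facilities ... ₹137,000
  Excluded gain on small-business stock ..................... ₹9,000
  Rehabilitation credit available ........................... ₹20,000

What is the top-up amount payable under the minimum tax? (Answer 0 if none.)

Mainline income levy:
  ₹67,000 × 16% = ₹10,720
  ₹44,000 × 30% = ₹13,200
  ₹522,000 × 40% = ₹208,800
  → ₹232,720
  Less rehabilitation credit ₹20,000 → ₹212,720

Minimum tax:
  Adjusted income: ₹633,000 + ₹137,000 + ₹9,000 = ₹779,000
  Exemption: 25% × (₹779,000 − ₹269,000) = ₹127,500 ≥ ₹94,000, so the exemption is fully phased out
  Base: ₹779,000 − ₹0 = ₹779,000
  ₹779,000 × 21% = ₹163,590

₹163,590 ≤ ₹212,720, so no add-on is due.

₹0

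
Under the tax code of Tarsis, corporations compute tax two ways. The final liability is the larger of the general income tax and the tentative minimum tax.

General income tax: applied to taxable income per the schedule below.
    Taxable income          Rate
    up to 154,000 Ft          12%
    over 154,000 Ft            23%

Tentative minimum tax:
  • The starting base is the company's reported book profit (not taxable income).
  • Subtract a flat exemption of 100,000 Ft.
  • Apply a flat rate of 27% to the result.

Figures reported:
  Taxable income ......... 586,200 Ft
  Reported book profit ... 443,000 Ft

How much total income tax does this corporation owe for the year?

117,886 Ft

General income tax:
  154,000 Ft × 12% = 18,480 Ft
  432,200 Ft × 23% = 99,406 Ft
  → 117,886 Ft

Tentative minimum tax:
  Base (reported book profit): 443,000 Ft
  Less exemption 100,000 Ft → base 343,000 Ft
  343,000 Ft × 27% = 92,610 Ft

117,886 Ft > 92,610 Ft, so the general income tax governs.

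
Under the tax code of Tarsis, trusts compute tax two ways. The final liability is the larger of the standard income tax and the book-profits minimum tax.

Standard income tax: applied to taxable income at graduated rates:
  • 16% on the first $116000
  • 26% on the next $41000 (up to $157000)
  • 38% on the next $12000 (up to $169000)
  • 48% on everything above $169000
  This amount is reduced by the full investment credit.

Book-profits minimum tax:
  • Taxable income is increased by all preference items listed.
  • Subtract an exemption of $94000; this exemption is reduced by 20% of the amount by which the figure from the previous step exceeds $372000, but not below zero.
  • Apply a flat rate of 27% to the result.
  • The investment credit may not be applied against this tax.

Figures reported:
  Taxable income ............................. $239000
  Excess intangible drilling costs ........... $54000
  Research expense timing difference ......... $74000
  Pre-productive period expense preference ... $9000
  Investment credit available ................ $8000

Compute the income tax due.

Book-profits minimum tax:
  Adjusted income: $239000 + $54000 + $74000 + $9000 = $376000
  Exemption: $94000 − 20% × ($376000 − $372000) = $94000 − $800 = $93200
  Base: $376000 − $93200 = $282800
  $282800 × 27% = $76356

Standard income tax:
  $116000 × 16% = $18560
  $41000 × 26% = $10660
  $12000 × 38% = $4560
  $70000 × 48% = $33600
  → $67380
  Less investment credit $8000 → $59380

$76356 > $59380, so the book-profits minimum tax is the binding amount.

$76356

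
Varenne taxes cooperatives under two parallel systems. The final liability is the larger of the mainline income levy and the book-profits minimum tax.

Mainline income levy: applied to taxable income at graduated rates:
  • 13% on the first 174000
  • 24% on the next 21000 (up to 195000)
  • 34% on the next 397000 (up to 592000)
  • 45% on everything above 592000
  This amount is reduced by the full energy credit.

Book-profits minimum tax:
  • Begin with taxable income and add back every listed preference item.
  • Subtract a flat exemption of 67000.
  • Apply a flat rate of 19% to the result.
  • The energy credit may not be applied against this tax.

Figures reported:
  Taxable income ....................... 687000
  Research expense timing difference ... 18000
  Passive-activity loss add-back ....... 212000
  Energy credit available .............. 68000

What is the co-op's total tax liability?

Mainline income levy:
  174000 × 13% = 22620
  21000 × 24% = 5040
  397000 × 34% = 134980
  95000 × 45% = 42750
  → 205390
  Less energy credit 68000 → 137390

Book-profits minimum tax:
  Adjusted income: 687000 + 18000 + 212000 = 917000
  Less exemption 67000 → base 850000
  850000 × 19% = 161500

161500 > 137390, so the book-profits minimum tax is the binding amount.

161500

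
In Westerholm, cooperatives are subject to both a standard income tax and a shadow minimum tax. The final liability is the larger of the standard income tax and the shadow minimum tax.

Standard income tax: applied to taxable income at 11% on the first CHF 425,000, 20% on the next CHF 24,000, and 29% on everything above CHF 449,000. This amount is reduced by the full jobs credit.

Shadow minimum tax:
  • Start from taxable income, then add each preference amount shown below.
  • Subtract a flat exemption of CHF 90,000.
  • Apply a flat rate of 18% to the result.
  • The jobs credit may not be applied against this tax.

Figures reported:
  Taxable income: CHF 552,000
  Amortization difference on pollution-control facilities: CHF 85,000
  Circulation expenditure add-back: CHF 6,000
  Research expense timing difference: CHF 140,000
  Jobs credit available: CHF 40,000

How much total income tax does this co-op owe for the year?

Shadow minimum tax:
  Adjusted income: CHF 552,000 + CHF 85,000 + CHF 6,000 + CHF 140,000 = CHF 783,000
  Less exemption CHF 90,000 → base CHF 693,000
  CHF 693,000 × 18% = CHF 124,740

Standard income tax:
  CHF 425,000 × 11% = CHF 46,750
  CHF 24,000 × 20% = CHF 4,800
  CHF 103,000 × 29% = CHF 29,870
  → CHF 81,420
  Less jobs credit CHF 40,000 → CHF 41,420

CHF 124,740 > CHF 41,420, so the shadow minimum tax is the binding amount.

CHF 124,740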